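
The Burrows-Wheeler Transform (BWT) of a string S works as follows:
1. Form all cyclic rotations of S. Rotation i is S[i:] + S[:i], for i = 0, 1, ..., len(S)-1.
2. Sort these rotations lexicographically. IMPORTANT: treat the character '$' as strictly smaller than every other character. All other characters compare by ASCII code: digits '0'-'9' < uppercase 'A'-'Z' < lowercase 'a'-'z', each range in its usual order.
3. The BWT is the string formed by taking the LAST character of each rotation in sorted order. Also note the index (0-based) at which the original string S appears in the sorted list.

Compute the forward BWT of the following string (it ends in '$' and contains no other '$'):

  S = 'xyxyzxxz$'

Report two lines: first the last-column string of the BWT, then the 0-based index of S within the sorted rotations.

Answer: zz$yxxxxy
2

Derivation:
All 9 rotations (rotation i = S[i:]+S[:i]):
  rot[0] = xyxyzxxz$
  rot[1] = yxyzxxz$x
  rot[2] = xyzxxz$xy
  rot[3] = yzxxz$xyx
  rot[4] = zxxz$xyxy
  rot[5] = xxz$xyxyz
  rot[6] = xz$xyxyzx
  rot[7] = z$xyxyzxx
  rot[8] = $xyxyzxxz
Sorted (with $ < everything):
  sorted[0] = $xyxyzxxz  (last char: 'z')
  sorted[1] = xxz$xyxyz  (last char: 'z')
  sorted[2] = xyxyzxxz$  (last char: '$')
  sorted[3] = xyzxxz$xy  (last char: 'y')
  sorted[4] = xz$xyxyzx  (last char: 'x')
  sorted[5] = yxyzxxz$x  (last char: 'x')
  sorted[6] = yzxxz$xyx  (last char: 'x')
  sorted[7] = z$xyxyzxx  (last char: 'x')
  sorted[8] = zxxz$xyxy  (last char: 'y')
Last column: zz$yxxxxy
Original string S is at sorted index 2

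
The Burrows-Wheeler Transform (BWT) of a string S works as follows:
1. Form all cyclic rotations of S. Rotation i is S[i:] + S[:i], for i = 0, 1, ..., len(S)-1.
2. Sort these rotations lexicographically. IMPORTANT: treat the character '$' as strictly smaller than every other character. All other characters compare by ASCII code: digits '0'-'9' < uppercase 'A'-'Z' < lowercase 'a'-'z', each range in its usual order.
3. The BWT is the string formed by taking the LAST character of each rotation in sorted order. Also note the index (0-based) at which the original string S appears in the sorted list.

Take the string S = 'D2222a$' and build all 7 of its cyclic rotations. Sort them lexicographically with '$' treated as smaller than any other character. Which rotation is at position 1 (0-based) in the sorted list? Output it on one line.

Answer: 2222a$D

Derivation:
All 7 rotations (rotation i = S[i:]+S[:i]):
  rot[0] = D2222a$
  rot[1] = 2222a$D
  rot[2] = 222a$D2
  rot[3] = 22a$D22
  rot[4] = 2a$D222
  rot[5] = a$D2222
  rot[6] = $D2222a
Sorted (with $ < everything):
  sorted[0] = $D2222a
  sorted[1] = 2222a$D
  sorted[2] = 222a$D2
  sorted[3] = 22a$D22
  sorted[4] = 2a$D222
  sorted[5] = D2222a$
  sorted[6] = a$D2222
sorted[1] = 2222a$D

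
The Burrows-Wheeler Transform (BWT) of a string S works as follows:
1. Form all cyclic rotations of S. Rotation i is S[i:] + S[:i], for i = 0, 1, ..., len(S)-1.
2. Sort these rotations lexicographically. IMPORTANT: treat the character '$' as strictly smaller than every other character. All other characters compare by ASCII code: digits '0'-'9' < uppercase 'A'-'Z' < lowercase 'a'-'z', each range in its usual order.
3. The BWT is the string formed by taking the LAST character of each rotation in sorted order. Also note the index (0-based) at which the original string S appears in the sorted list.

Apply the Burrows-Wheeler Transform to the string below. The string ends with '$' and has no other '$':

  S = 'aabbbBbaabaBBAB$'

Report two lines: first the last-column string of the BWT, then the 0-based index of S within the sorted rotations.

All 16 rotations (rotation i = S[i:]+S[:i]):
  rot[0] = aabbbBbaabaBBAB$
  rot[1] = abbbBbaabaBBAB$a
  rot[2] = bbbBbaabaBBAB$aa
  rot[3] = bbBbaabaBBAB$aab
  rot[4] = bBbaabaBBAB$aabb
  rot[5] = BbaabaBBAB$aabbb
  rot[6] = baabaBBAB$aabbbB
  rot[7] = aabaBBAB$aabbbBb
  rot[8] = abaBBAB$aabbbBba
  rot[9] = baBBAB$aabbbBbaa
  rot[10] = aBBAB$aabbbBbaab
  rot[11] = BBAB$aabbbBbaaba
  rot[12] = BAB$aabbbBbaabaB
  rot[13] = AB$aabbbBbaabaBB
  rot[14] = B$aabbbBbaabaBBA
  rot[15] = $aabbbBbaabaBBAB
Sorted (with $ < everything):
  sorted[0] = $aabbbBbaabaBBAB  (last char: 'B')
  sorted[1] = AB$aabbbBbaabaBB  (last char: 'B')
  sorted[2] = B$aabbbBbaabaBBA  (last char: 'A')
  sorted[3] = BAB$aabbbBbaabaB  (last char: 'B')
  sorted[4] = BBAB$aabbbBbaaba  (last char: 'a')
  sorted[5] = BbaabaBBAB$aabbb  (last char: 'b')
  sorted[6] = aBBAB$aabbbBbaab  (last char: 'b')
  sorted[7] = aabaBBAB$aabbbBb  (last char: 'b')
  sorted[8] = aabbbBbaabaBBAB$  (last char: '$')
  sorted[9] = abaBBAB$aabbbBba  (last char: 'a')
  sorted[10] = abbbBbaabaBBAB$a  (last char: 'a')
  sorted[11] = bBbaabaBBAB$aabb  (last char: 'b')
  sorted[12] = baBBAB$aabbbBbaa  (last char: 'a')
  sorted[13] = baabaBBAB$aabbbB  (last char: 'B')
  sorted[14] = bbBbaabaBBAB$aab  (last char: 'b')
  sorted[15] = bbbBbaabaBBAB$aa  (last char: 'a')
Last column: BBABabbb$aabaBba
Original string S is at sorted index 8

Answer: BBABabbb$aabaBba
8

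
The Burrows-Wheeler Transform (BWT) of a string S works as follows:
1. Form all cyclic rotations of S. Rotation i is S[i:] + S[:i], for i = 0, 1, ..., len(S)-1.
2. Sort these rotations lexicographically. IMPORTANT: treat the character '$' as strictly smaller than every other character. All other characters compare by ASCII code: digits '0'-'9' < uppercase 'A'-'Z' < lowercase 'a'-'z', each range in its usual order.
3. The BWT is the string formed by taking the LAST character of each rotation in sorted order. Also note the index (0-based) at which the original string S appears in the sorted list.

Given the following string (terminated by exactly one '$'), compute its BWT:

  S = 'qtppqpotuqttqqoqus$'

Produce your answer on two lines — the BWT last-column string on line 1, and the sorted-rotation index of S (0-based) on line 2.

Answer: sqpqtpqpt$uouqtqotq
9

Derivation:
All 19 rotations (rotation i = S[i:]+S[:i]):
  rot[0] = qtppqpotuqttqqoqus$
  rot[1] = tppqpotuqttqqoqus$q
  rot[2] = ppqpotuqttqqoqus$qt
  rot[3] = pqpotuqttqqoqus$qtp
  rot[4] = qpotuqttqqoqus$qtpp
  rot[5] = potuqttqqoqus$qtppq
  rot[6] = otuqttqqoqus$qtppqp
  rot[7] = tuqttqqoqus$qtppqpo
  rot[8] = uqttqqoqus$qtppqpot
  rot[9] = qttqqoqus$qtppqpotu
  rot[10] = ttqqoqus$qtppqpotuq
  rot[11] = tqqoqus$qtppqpotuqt
  rot[12] = qqoqus$qtppqpotuqtt
  rot[13] = qoqus$qtppqpotuqttq
  rot[14] = oqus$qtppqpotuqttqq
  rot[15] = qus$qtppqpotuqttqqo
  rot[16] = us$qtppqpotuqttqqoq
  rot[17] = s$qtppqpotuqttqqoqu
  rot[18] = $qtppqpotuqttqqoqus
Sorted (with $ < everything):
  sorted[0] = $qtppqpotuqttqqoqus  (last char: 's')
  sorted[1] = oqus$qtppqpotuqttqq  (last char: 'q')
  sorted[2] = otuqttqqoqus$qtppqp  (last char: 'p')
  sorted[3] = potuqttqqoqus$qtppq  (last char: 'q')
  sorted[4] = ppqpotuqttqqoqus$qt  (last char: 't')
  sorted[5] = pqpotuqttqqoqus$qtp  (last char: 'p')
  sorted[6] = qoqus$qtppqpotuqttq  (last char: 'q')
  sorted[7] = qpotuqttqqoqus$qtpp  (last char: 'p')
  sorted[8] = qqoqus$qtppqpotuqtt  (last char: 't')
  sorted[9] = qtppqpotuqttqqoqus$  (last char: '$')
  sorted[10] = qttqqoqus$qtppqpotu  (last char: 'u')
  sorted[11] = qus$qtppqpotuqttqqo  (last char: 'o')
  sorted[12] = s$qtppqpotuqttqqoqu  (last char: 'u')
  sorted[13] = tppqpotuqttqqoqus$q  (last char: 'q')
  sorted[14] = tqqoqus$qtppqpotuqt  (last char: 't')
  sorted[15] = ttqqoqus$qtppqpotuq  (last char: 'q')
  sorted[16] = tuqttqqoqus$qtppqpo  (last char: 'o')
  sorted[17] = uqttqqoqus$qtppqpot  (last char: 't')
  sorted[18] = us$qtppqpotuqttqqoq  (last char: 'q')
Last column: sqpqtpqpt$uouqtqotq
Original string S is at sorted index 9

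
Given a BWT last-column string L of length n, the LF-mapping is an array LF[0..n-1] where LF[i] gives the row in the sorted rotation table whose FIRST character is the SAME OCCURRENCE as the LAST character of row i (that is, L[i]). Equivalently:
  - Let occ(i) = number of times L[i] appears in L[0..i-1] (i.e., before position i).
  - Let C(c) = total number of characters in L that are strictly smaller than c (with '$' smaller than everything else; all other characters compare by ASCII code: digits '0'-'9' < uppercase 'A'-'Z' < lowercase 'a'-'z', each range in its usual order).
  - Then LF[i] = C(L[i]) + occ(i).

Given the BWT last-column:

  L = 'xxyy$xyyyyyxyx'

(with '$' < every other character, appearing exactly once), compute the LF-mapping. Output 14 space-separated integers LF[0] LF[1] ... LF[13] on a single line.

Char counts: '$':1, 'x':5, 'y':8
C (first-col start): C('$')=0, C('x')=1, C('y')=6
L[0]='x': occ=0, LF[0]=C('x')+0=1+0=1
L[1]='x': occ=1, LF[1]=C('x')+1=1+1=2
L[2]='y': occ=0, LF[2]=C('y')+0=6+0=6
L[3]='y': occ=1, LF[3]=C('y')+1=6+1=7
L[4]='$': occ=0, LF[4]=C('$')+0=0+0=0
L[5]='x': occ=2, LF[5]=C('x')+2=1+2=3
L[6]='y': occ=2, LF[6]=C('y')+2=6+2=8
L[7]='y': occ=3, LF[7]=C('y')+3=6+3=9
L[8]='y': occ=4, LF[8]=C('y')+4=6+4=10
L[9]='y': occ=5, LF[9]=C('y')+5=6+5=11
L[10]='y': occ=6, LF[10]=C('y')+6=6+6=12
L[11]='x': occ=3, LF[11]=C('x')+3=1+3=4
L[12]='y': occ=7, LF[12]=C('y')+7=6+7=13
L[13]='x': occ=4, LF[13]=C('x')+4=1+4=5

Answer: 1 2 6 7 0 3 8 9 10 11 12 4 13 5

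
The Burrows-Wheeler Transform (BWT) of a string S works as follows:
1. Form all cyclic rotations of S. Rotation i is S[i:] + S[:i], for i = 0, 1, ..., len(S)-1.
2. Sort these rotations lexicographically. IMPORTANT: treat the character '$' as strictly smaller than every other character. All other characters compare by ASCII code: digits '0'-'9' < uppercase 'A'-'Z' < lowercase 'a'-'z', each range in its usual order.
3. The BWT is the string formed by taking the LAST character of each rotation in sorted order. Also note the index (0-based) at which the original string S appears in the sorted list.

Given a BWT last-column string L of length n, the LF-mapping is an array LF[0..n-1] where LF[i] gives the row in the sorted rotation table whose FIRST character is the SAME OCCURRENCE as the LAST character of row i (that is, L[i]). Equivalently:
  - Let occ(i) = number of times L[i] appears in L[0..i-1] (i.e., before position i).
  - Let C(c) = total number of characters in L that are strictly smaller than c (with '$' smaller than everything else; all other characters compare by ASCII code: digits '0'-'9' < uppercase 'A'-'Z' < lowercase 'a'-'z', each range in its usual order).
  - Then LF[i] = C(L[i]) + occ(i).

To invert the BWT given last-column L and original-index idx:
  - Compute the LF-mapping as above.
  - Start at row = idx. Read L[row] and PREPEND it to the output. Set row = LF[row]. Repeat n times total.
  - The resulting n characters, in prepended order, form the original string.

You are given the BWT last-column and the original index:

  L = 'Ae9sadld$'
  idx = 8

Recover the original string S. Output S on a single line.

Answer: saddle9A$

Derivation:
LF mapping: 2 6 1 8 3 4 7 5 0
Walk LF starting at row 8, prepending L[row]:
  step 1: row=8, L[8]='$', prepend. Next row=LF[8]=0
  step 2: row=0, L[0]='A', prepend. Next row=LF[0]=2
  step 3: row=2, L[2]='9', prepend. Next row=LF[2]=1
  step 4: row=1, L[1]='e', prepend. Next row=LF[1]=6
  step 5: row=6, L[6]='l', prepend. Next row=LF[6]=7
  step 6: row=7, L[7]='d', prepend. Next row=LF[7]=5
  step 7: row=5, L[5]='d', prepend. Next row=LF[5]=4
  step 8: row=4, L[4]='a', prepend. Next row=LF[4]=3
  step 9: row=3, L[3]='s', prepend. Next row=LF[3]=8
Reversed output: saddle9A$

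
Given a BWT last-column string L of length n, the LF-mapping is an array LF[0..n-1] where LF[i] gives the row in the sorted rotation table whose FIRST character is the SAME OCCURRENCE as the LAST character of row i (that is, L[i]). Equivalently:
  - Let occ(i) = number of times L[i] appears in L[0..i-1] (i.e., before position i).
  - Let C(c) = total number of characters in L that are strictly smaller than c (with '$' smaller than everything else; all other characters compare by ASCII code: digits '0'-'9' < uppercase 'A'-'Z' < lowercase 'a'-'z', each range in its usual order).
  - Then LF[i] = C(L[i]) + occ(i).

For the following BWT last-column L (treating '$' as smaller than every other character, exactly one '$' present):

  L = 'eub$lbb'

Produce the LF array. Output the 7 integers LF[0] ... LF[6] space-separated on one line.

Char counts: '$':1, 'b':3, 'e':1, 'l':1, 'u':1
C (first-col start): C('$')=0, C('b')=1, C('e')=4, C('l')=5, C('u')=6
L[0]='e': occ=0, LF[0]=C('e')+0=4+0=4
L[1]='u': occ=0, LF[1]=C('u')+0=6+0=6
L[2]='b': occ=0, LF[2]=C('b')+0=1+0=1
L[3]='$': occ=0, LF[3]=C('$')+0=0+0=0
L[4]='l': occ=0, LF[4]=C('l')+0=5+0=5
L[5]='b': occ=1, LF[5]=C('b')+1=1+1=2
L[6]='b': occ=2, LF[6]=C('b')+2=1+2=3

Answer: 4 6 1 0 5 2 3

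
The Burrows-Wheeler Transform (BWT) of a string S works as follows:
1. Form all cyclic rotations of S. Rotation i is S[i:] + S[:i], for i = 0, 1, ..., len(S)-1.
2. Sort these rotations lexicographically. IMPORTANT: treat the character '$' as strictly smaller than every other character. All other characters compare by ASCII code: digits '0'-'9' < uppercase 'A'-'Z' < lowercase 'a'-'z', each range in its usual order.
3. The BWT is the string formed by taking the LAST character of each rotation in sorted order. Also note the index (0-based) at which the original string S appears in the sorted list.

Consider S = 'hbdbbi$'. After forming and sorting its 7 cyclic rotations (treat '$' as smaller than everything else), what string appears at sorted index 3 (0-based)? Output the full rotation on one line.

All 7 rotations (rotation i = S[i:]+S[:i]):
  rot[0] = hbdbbi$
  rot[1] = bdbbi$h
  rot[2] = dbbi$hb
  rot[3] = bbi$hbd
  rot[4] = bi$hbdb
  rot[5] = i$hbdbb
  rot[6] = $hbdbbi
Sorted (with $ < everything):
  sorted[0] = $hbdbbi
  sorted[1] = bbi$hbd
  sorted[2] = bdbbi$h
  sorted[3] = bi$hbdb
  sorted[4] = dbbi$hb
  sorted[5] = hbdbbi$
  sorted[6] = i$hbdbb
sorted[3] = bi$hbdb

Answer: bi$hbdb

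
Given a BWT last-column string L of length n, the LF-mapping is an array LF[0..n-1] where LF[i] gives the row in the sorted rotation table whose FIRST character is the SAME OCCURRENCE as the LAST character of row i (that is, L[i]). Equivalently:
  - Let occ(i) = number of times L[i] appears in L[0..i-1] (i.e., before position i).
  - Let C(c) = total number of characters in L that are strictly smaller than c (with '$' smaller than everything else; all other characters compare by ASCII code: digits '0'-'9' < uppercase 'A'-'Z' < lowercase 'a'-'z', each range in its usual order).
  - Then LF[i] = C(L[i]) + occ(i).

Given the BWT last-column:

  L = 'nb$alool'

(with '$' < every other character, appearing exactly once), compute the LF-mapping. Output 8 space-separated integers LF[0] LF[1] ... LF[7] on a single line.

Answer: 5 2 0 1 3 6 7 4

Derivation:
Char counts: '$':1, 'a':1, 'b':1, 'l':2, 'n':1, 'o':2
C (first-col start): C('$')=0, C('a')=1, C('b')=2, C('l')=3, C('n')=5, C('o')=6
L[0]='n': occ=0, LF[0]=C('n')+0=5+0=5
L[1]='b': occ=0, LF[1]=C('b')+0=2+0=2
L[2]='$': occ=0, LF[2]=C('$')+0=0+0=0
L[3]='a': occ=0, LF[3]=C('a')+0=1+0=1
L[4]='l': occ=0, LF[4]=C('l')+0=3+0=3
L[5]='o': occ=0, LF[5]=C('o')+0=6+0=6
L[6]='o': occ=1, LF[6]=C('o')+1=6+1=7
L[7]='l': occ=1, LF[7]=C('l')+1=3+1=4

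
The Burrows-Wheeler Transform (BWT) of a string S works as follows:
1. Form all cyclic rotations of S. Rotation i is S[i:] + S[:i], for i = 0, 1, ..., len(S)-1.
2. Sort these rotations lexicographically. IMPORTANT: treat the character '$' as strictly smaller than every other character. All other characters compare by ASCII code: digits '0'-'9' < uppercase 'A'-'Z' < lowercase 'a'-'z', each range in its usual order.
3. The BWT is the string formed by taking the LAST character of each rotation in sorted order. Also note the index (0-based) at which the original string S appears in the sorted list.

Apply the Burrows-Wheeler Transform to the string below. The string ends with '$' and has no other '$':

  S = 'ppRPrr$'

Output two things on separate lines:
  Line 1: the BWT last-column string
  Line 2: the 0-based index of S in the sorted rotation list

All 7 rotations (rotation i = S[i:]+S[:i]):
  rot[0] = ppRPrr$
  rot[1] = pRPrr$p
  rot[2] = RPrr$pp
  rot[3] = Prr$ppR
  rot[4] = rr$ppRP
  rot[5] = r$ppRPr
  rot[6] = $ppRPrr
Sorted (with $ < everything):
  sorted[0] = $ppRPrr  (last char: 'r')
  sorted[1] = Prr$ppR  (last char: 'R')
  sorted[2] = RPrr$pp  (last char: 'p')
  sorted[3] = pRPrr$p  (last char: 'p')
  sorted[4] = ppRPrr$  (last char: '$')
  sorted[5] = r$ppRPr  (last char: 'r')
  sorted[6] = rr$ppRP  (last char: 'P')
Last column: rRpp$rP
Original string S is at sorted index 4

Answer: rRpp$rP
4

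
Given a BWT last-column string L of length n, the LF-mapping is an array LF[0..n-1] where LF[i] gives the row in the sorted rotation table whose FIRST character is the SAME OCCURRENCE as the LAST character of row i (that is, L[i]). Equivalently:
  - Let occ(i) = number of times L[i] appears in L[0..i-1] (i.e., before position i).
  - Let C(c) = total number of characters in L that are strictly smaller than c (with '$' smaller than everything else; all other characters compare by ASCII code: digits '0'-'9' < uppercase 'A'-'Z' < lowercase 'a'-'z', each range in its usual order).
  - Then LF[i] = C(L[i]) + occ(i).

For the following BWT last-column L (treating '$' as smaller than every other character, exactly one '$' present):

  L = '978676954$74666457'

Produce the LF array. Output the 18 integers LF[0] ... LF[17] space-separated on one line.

Char counts: '$':1, '4':3, '5':2, '6':5, '7':4, '8':1, '9':2
C (first-col start): C('$')=0, C('4')=1, C('5')=4, C('6')=6, C('7')=11, C('8')=15, C('9')=16
L[0]='9': occ=0, LF[0]=C('9')+0=16+0=16
L[1]='7': occ=0, LF[1]=C('7')+0=11+0=11
L[2]='8': occ=0, LF[2]=C('8')+0=15+0=15
L[3]='6': occ=0, LF[3]=C('6')+0=6+0=6
L[4]='7': occ=1, LF[4]=C('7')+1=11+1=12
L[5]='6': occ=1, LF[5]=C('6')+1=6+1=7
L[6]='9': occ=1, LF[6]=C('9')+1=16+1=17
L[7]='5': occ=0, LF[7]=C('5')+0=4+0=4
L[8]='4': occ=0, LF[8]=C('4')+0=1+0=1
L[9]='$': occ=0, LF[9]=C('$')+0=0+0=0
L[10]='7': occ=2, LF[10]=C('7')+2=11+2=13
L[11]='4': occ=1, LF[11]=C('4')+1=1+1=2
L[12]='6': occ=2, LF[12]=C('6')+2=6+2=8
L[13]='6': occ=3, LF[13]=C('6')+3=6+3=9
L[14]='6': occ=4, LF[14]=C('6')+4=6+4=10
L[15]='4': occ=2, LF[15]=C('4')+2=1+2=3
L[16]='5': occ=1, LF[16]=C('5')+1=4+1=5
L[17]='7': occ=3, LF[17]=C('7')+3=11+3=14

Answer: 16 11 15 6 12 7 17 4 1 0 13 2 8 9 10 3 5 14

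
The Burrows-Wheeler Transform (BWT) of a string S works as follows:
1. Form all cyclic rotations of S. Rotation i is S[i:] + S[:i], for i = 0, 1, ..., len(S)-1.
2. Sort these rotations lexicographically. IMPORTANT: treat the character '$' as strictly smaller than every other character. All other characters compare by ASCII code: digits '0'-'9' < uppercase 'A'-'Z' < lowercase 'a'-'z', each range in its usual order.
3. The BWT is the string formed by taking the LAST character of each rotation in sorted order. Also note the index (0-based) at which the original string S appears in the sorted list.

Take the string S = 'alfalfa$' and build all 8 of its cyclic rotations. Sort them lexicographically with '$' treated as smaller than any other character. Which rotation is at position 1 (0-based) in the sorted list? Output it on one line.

All 8 rotations (rotation i = S[i:]+S[:i]):
  rot[0] = alfalfa$
  rot[1] = lfalfa$a
  rot[2] = falfa$al
  rot[3] = alfa$alf
  rot[4] = lfa$alfa
  rot[5] = fa$alfal
  rot[6] = a$alfalf
  rot[7] = $alfalfa
Sorted (with $ < everything):
  sorted[0] = $alfalfa
  sorted[1] = a$alfalf
  sorted[2] = alfa$alf
  sorted[3] = alfalfa$
  sorted[4] = fa$alfal
  sorted[5] = falfa$al
  sorted[6] = lfa$alfa
  sorted[7] = lfalfa$a
sorted[1] = a$alfalf

Answer: a$alfalf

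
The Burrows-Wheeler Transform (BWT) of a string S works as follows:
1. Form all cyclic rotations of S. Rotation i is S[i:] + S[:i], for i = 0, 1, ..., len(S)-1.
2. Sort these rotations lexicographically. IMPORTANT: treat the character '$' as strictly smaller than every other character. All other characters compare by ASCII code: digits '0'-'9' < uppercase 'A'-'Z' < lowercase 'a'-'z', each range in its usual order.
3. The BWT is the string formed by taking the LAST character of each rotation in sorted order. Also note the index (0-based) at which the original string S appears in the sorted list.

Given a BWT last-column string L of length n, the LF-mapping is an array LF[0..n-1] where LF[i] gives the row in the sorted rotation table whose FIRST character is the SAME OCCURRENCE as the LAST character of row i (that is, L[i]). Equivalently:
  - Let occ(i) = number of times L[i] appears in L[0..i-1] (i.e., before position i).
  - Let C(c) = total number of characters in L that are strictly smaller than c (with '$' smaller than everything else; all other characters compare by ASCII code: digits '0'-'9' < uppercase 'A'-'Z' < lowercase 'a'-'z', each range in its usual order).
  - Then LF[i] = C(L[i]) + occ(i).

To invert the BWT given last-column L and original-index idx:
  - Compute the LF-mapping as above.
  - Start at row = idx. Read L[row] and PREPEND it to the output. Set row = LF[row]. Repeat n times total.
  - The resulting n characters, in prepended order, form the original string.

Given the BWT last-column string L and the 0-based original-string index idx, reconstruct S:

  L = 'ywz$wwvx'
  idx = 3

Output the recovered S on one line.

LF mapping: 6 2 7 0 3 4 1 5
Walk LF starting at row 3, prepending L[row]:
  step 1: row=3, L[3]='$', prepend. Next row=LF[3]=0
  step 2: row=0, L[0]='y', prepend. Next row=LF[0]=6
  step 3: row=6, L[6]='v', prepend. Next row=LF[6]=1
  step 4: row=1, L[1]='w', prepend. Next row=LF[1]=2
  step 5: row=2, L[2]='z', prepend. Next row=LF[2]=7
  step 6: row=7, L[7]='x', prepend. Next row=LF[7]=5
  step 7: row=5, L[5]='w', prepend. Next row=LF[5]=4
  step 8: row=4, L[4]='w', prepend. Next row=LF[4]=3
Reversed output: wwxzwvy$

Answer: wwxzwvy$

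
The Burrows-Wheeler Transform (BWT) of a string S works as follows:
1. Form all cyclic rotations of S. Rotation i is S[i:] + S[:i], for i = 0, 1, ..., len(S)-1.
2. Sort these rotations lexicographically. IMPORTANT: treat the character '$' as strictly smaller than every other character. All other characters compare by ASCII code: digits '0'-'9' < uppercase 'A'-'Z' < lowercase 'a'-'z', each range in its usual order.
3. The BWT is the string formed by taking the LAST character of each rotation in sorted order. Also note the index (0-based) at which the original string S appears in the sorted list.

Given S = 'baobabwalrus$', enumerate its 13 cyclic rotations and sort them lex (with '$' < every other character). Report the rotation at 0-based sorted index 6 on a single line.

Answer: bwalrus$baoba

Derivation:
All 13 rotations (rotation i = S[i:]+S[:i]):
  rot[0] = baobabwalrus$
  rot[1] = aobabwalrus$b
  rot[2] = obabwalrus$ba
  rot[3] = babwalrus$bao
  rot[4] = abwalrus$baob
  rot[5] = bwalrus$baoba
  rot[6] = walrus$baobab
  rot[7] = alrus$baobabw
  rot[8] = lrus$baobabwa
  rot[9] = rus$baobabwal
  rot[10] = us$baobabwalr
  rot[11] = s$baobabwalru
  rot[12] = $baobabwalrus
Sorted (with $ < everything):
  sorted[0] = $baobabwalrus
  sorted[1] = abwalrus$baob
  sorted[2] = alrus$baobabw
  sorted[3] = aobabwalrus$b
  sorted[4] = babwalrus$bao
  sorted[5] = baobabwalrus$
  sorted[6] = bwalrus$baoba
  sorted[7] = lrus$baobabwa
  sorted[8] = obabwalrus$ba
  sorted[9] = rus$baobabwal
  sorted[10] = s$baobabwalru
  sorted[11] = us$baobabwalr
  sorted[12] = walrus$baobab
sorted[6] = bwalrus$baoba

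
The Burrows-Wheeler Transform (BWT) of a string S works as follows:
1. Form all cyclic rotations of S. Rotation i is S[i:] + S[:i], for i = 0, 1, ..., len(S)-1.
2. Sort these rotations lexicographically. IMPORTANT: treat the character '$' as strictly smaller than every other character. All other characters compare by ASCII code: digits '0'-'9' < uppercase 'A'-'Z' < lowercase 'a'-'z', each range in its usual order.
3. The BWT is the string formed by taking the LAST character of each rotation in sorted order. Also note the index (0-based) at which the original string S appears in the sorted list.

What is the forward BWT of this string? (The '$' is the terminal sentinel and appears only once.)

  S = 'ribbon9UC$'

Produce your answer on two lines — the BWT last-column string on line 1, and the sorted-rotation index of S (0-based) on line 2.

All 10 rotations (rotation i = S[i:]+S[:i]):
  rot[0] = ribbon9UC$
  rot[1] = ibbon9UC$r
  rot[2] = bbon9UC$ri
  rot[3] = bon9UC$rib
  rot[4] = on9UC$ribb
  rot[5] = n9UC$ribbo
  rot[6] = 9UC$ribbon
  rot[7] = UC$ribbon9
  rot[8] = C$ribbon9U
  rot[9] = $ribbon9UC
Sorted (with $ < everything):
  sorted[0] = $ribbon9UC  (last char: 'C')
  sorted[1] = 9UC$ribbon  (last char: 'n')
  sorted[2] = C$ribbon9U  (last char: 'U')
  sorted[3] = UC$ribbon9  (last char: '9')
  sorted[4] = bbon9UC$ri  (last char: 'i')
  sorted[5] = bon9UC$rib  (last char: 'b')
  sorted[6] = ibbon9UC$r  (last char: 'r')
  sorted[7] = n9UC$ribbo  (last char: 'o')
  sorted[8] = on9UC$ribb  (last char: 'b')
  sorted[9] = ribbon9UC$  (last char: '$')
Last column: CnU9ibrob$
Original string S is at sorted index 9

Answer: CnU9ibrob$
9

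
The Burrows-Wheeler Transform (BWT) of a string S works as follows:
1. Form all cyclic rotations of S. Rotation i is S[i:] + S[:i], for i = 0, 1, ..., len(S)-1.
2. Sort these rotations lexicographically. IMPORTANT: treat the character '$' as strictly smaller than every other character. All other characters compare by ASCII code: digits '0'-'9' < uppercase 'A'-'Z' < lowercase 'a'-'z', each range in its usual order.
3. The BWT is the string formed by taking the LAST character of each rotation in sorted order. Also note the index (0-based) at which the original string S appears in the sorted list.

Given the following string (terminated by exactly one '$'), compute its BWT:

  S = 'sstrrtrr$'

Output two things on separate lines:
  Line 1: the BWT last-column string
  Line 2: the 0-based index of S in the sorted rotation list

All 9 rotations (rotation i = S[i:]+S[:i]):
  rot[0] = sstrrtrr$
  rot[1] = strrtrr$s
  rot[2] = trrtrr$ss
  rot[3] = rrtrr$sst
  rot[4] = rtrr$sstr
  rot[5] = trr$sstrr
  rot[6] = rr$sstrrt
  rot[7] = r$sstrrtr
  rot[8] = $sstrrtrr
Sorted (with $ < everything):
  sorted[0] = $sstrrtrr  (last char: 'r')
  sorted[1] = r$sstrrtr  (last char: 'r')
  sorted[2] = rr$sstrrt  (last char: 't')
  sorted[3] = rrtrr$sst  (last char: 't')
  sorted[4] = rtrr$sstr  (last char: 'r')
  sorted[5] = sstrrtrr$  (last char: '$')
  sorted[6] = strrtrr$s  (last char: 's')
  sorted[7] = trr$sstrr  (last char: 'r')
  sorted[8] = trrtrr$ss  (last char: 's')
Last column: rrttr$srs
Original string S is at sorted index 5

Answer: rrttr$srs
5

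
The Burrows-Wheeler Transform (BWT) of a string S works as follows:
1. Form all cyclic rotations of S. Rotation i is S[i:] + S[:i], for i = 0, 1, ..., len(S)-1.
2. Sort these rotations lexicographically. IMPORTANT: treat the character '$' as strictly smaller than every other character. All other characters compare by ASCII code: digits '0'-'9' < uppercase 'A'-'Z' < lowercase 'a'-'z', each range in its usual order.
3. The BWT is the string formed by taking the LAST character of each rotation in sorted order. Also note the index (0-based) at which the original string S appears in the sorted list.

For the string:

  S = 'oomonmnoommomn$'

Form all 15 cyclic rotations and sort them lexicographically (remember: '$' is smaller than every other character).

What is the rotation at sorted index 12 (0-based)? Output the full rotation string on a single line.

All 15 rotations (rotation i = S[i:]+S[:i]):
  rot[0] = oomonmnoommomn$
  rot[1] = omonmnoommomn$o
  rot[2] = monmnoommomn$oo
  rot[3] = onmnoommomn$oom
  rot[4] = nmnoommomn$oomo
  rot[5] = mnoommomn$oomon
  rot[6] = noommomn$oomonm
  rot[7] = oommomn$oomonmn
  rot[8] = ommomn$oomonmno
  rot[9] = mmomn$oomonmnoo
  rot[10] = momn$oomonmnoom
  rot[11] = omn$oomonmnoomm
  rot[12] = mn$oomonmnoommo
  rot[13] = n$oomonmnoommom
  rot[14] = $oomonmnoommomn
Sorted (with $ < everything):
  sorted[0] = $oomonmnoommomn
  sorted[1] = mmomn$oomonmnoo
  sorted[2] = mn$oomonmnoommo
  sorted[3] = mnoommomn$oomon
  sorted[4] = momn$oomonmnoom
  sorted[5] = monmnoommomn$oo
  sorted[6] = n$oomonmnoommom
  sorted[7] = nmnoommomn$oomo
  sorted[8] = noommomn$oomonm
  sorted[9] = ommomn$oomonmno
  sorted[10] = omn$oomonmnoomm
  sorted[11] = omonmnoommomn$o
  sorted[12] = onmnoommomn$oom
  sorted[13] = oommomn$oomonmn
  sorted[14] = oomonmnoommomn$
sorted[12] = onmnoommomn$oom

Answer: onmnoommomn$oom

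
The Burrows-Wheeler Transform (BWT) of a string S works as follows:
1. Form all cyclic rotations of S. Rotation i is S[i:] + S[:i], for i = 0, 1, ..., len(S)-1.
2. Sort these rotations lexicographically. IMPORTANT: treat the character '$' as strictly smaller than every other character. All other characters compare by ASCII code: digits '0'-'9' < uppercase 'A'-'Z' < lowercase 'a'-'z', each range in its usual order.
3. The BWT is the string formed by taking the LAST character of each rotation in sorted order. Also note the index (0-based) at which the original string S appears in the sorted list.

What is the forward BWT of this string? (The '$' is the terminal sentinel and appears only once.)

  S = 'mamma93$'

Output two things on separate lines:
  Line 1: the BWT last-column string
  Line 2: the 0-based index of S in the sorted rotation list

All 8 rotations (rotation i = S[i:]+S[:i]):
  rot[0] = mamma93$
  rot[1] = amma93$m
  rot[2] = mma93$ma
  rot[3] = ma93$mam
  rot[4] = a93$mamm
  rot[5] = 93$mamma
  rot[6] = 3$mamma9
  rot[7] = $mamma93
Sorted (with $ < everything):
  sorted[0] = $mamma93  (last char: '3')
  sorted[1] = 3$mamma9  (last char: '9')
  sorted[2] = 93$mamma  (last char: 'a')
  sorted[3] = a93$mamm  (last char: 'm')
  sorted[4] = amma93$m  (last char: 'm')
  sorted[5] = ma93$mam  (last char: 'm')
  sorted[6] = mamma93$  (last char: '$')
  sorted[7] = mma93$ma  (last char: 'a')
Last column: 39ammm$a
Original string S is at sorted index 6

Answer: 39ammm$a
6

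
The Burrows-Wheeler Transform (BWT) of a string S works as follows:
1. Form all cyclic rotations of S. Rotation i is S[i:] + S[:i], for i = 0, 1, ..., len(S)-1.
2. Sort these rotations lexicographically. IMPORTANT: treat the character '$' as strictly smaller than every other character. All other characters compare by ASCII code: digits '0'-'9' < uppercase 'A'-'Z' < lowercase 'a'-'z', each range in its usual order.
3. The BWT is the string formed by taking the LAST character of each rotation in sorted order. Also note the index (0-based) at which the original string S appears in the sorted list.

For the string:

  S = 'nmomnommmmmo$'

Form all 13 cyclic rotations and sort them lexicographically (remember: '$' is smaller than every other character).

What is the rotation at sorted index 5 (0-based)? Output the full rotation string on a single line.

All 13 rotations (rotation i = S[i:]+S[:i]):
  rot[0] = nmomnommmmmo$
  rot[1] = momnommmmmo$n
  rot[2] = omnommmmmo$nm
  rot[3] = mnommmmmo$nmo
  rot[4] = nommmmmo$nmom
  rot[5] = ommmmmo$nmomn
  rot[6] = mmmmmo$nmomno
  rot[7] = mmmmo$nmomnom
  rot[8] = mmmo$nmomnomm
  rot[9] = mmo$nmomnommm
  rot[10] = mo$nmomnommmm
  rot[11] = o$nmomnommmmm
  rot[12] = $nmomnommmmmo
Sorted (with $ < everything):
  sorted[0] = $nmomnommmmmo
  sorted[1] = mmmmmo$nmomno
  sorted[2] = mmmmo$nmomnom
  sorted[3] = mmmo$nmomnomm
  sorted[4] = mmo$nmomnommm
  sorted[5] = mnommmmmo$nmo
  sorted[6] = mo$nmomnommmm
  sorted[7] = momnommmmmo$n
  sorted[8] = nmomnommmmmo$
  sorted[9] = nommmmmo$nmom
  sorted[10] = o$nmomnommmmm
  sorted[11] = ommmmmo$nmomn
  sorted[12] = omnommmmmo$nm
sorted[5] = mnommmmmo$nmo

Answer: mnommmmmo$nmo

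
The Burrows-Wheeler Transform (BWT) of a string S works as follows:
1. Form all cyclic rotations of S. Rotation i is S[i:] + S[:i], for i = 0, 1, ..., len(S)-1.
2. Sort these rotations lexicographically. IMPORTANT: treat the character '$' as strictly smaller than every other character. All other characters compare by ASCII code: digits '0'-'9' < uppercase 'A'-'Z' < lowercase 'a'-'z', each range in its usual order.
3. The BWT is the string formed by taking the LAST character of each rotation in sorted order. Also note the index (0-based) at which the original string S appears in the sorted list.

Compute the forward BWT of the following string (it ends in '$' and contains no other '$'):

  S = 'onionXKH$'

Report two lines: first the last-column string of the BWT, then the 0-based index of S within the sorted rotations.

All 9 rotations (rotation i = S[i:]+S[:i]):
  rot[0] = onionXKH$
  rot[1] = nionXKH$o
  rot[2] = ionXKH$on
  rot[3] = onXKH$oni
  rot[4] = nXKH$onio
  rot[5] = XKH$onion
  rot[6] = KH$onionX
  rot[7] = H$onionXK
  rot[8] = $onionXKH
Sorted (with $ < everything):
  sorted[0] = $onionXKH  (last char: 'H')
  sorted[1] = H$onionXK  (last char: 'K')
  sorted[2] = KH$onionX  (last char: 'X')
  sorted[3] = XKH$onion  (last char: 'n')
  sorted[4] = ionXKH$on  (last char: 'n')
  sorted[5] = nXKH$onio  (last char: 'o')
  sorted[6] = nionXKH$o  (last char: 'o')
  sorted[7] = onXKH$oni  (last char: 'i')
  sorted[8] = onionXKH$  (last char: '$')
Last column: HKXnnooi$
Original string S is at sorted index 8

Answer: HKXnnooi$
8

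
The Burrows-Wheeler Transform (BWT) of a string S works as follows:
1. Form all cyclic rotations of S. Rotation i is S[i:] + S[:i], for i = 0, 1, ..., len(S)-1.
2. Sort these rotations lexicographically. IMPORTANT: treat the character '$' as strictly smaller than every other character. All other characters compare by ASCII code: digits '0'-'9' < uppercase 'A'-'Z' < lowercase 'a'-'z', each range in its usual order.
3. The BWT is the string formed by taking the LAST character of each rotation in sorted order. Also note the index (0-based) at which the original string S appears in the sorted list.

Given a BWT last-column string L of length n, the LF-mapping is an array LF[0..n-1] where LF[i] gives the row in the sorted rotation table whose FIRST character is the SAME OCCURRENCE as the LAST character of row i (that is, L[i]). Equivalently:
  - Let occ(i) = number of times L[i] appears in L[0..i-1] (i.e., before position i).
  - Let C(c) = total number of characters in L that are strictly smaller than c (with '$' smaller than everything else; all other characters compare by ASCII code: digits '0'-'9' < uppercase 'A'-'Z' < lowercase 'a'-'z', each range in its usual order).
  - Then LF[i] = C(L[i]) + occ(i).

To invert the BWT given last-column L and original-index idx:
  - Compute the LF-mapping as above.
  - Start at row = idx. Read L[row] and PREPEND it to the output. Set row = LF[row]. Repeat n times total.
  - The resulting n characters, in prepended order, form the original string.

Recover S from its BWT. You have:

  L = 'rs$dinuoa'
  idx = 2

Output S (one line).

LF mapping: 6 7 0 2 3 4 8 5 1
Walk LF starting at row 2, prepending L[row]:
  step 1: row=2, L[2]='$', prepend. Next row=LF[2]=0
  step 2: row=0, L[0]='r', prepend. Next row=LF[0]=6
  step 3: row=6, L[6]='u', prepend. Next row=LF[6]=8
  step 4: row=8, L[8]='a', prepend. Next row=LF[8]=1
  step 5: row=1, L[1]='s', prepend. Next row=LF[1]=7
  step 6: row=7, L[7]='o', prepend. Next row=LF[7]=5
  step 7: row=5, L[5]='n', prepend. Next row=LF[5]=4
  step 8: row=4, L[4]='i', prepend. Next row=LF[4]=3
  step 9: row=3, L[3]='d', prepend. Next row=LF[3]=2
Reversed output: dinosaur$

Answer: dinosaur$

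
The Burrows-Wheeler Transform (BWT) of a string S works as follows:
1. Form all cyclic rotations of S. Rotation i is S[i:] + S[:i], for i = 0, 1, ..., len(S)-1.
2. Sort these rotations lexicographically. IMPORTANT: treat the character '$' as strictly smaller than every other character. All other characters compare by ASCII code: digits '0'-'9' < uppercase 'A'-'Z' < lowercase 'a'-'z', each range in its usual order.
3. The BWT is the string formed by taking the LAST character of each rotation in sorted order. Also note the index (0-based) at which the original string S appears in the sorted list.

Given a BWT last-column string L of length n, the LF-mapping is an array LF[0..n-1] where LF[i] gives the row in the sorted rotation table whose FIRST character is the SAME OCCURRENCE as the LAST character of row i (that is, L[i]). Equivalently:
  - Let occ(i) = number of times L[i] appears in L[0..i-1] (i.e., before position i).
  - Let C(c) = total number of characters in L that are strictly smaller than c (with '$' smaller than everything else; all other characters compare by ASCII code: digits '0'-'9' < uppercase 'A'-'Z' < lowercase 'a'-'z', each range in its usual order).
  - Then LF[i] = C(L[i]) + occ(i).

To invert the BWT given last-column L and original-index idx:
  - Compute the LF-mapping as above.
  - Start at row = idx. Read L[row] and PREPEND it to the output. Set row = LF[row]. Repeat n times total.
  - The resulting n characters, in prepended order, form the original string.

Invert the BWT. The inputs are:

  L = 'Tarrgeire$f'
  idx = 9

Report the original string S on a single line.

Answer: refrigeraT$

Derivation:
LF mapping: 1 2 8 9 6 3 7 10 4 0 5
Walk LF starting at row 9, prepending L[row]:
  step 1: row=9, L[9]='$', prepend. Next row=LF[9]=0
  step 2: row=0, L[0]='T', prepend. Next row=LF[0]=1
  step 3: row=1, L[1]='a', prepend. Next row=LF[1]=2
  step 4: row=2, L[2]='r', prepend. Next row=LF[2]=8
  step 5: row=8, L[8]='e', prepend. Next row=LF[8]=4
  step 6: row=4, L[4]='g', prepend. Next row=LF[4]=6
  step 7: row=6, L[6]='i', prepend. Next row=LF[6]=7
  step 8: row=7, L[7]='r', prepend. Next row=LF[7]=10
  step 9: row=10, L[10]='f', prepend. Next row=LF[10]=5
  step 10: row=5, L[5]='e', prepend. Next row=LF[5]=3
  step 11: row=3, L[3]='r', prepend. Next row=LF[3]=9
Reversed output: refrigeraT$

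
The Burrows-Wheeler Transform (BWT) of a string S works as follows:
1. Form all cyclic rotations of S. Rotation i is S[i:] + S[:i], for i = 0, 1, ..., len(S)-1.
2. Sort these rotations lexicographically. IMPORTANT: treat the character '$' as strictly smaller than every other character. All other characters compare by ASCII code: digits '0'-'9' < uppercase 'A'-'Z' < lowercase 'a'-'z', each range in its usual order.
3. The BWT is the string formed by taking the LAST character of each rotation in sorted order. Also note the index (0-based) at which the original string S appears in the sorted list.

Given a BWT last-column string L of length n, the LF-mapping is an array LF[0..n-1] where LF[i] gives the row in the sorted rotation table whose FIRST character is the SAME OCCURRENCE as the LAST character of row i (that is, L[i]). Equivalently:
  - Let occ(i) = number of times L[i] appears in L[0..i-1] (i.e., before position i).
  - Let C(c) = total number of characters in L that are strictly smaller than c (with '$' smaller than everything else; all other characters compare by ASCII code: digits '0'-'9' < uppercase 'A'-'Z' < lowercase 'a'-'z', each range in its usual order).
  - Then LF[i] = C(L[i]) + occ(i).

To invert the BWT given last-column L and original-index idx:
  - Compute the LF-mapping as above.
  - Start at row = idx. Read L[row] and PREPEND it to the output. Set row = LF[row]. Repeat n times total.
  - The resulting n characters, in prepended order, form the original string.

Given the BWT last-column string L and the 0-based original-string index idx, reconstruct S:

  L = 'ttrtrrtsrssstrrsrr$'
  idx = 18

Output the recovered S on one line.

Answer: tssssrtrrstrrrrtrt$

Derivation:
LF mapping: 14 15 1 16 2 3 17 9 4 10 11 12 18 5 6 13 7 8 0
Walk LF starting at row 18, prepending L[row]:
  step 1: row=18, L[18]='$', prepend. Next row=LF[18]=0
  step 2: row=0, L[0]='t', prepend. Next row=LF[0]=14
  step 3: row=14, L[14]='r', prepend. Next row=LF[14]=6
  step 4: row=6, L[6]='t', prepend. Next row=LF[6]=17
  step 5: row=17, L[17]='r', prepend. Next row=LF[17]=8
  step 6: row=8, L[8]='r', prepend. Next row=LF[8]=4
  step 7: row=4, L[4]='r', prepend. Next row=LF[4]=2
  step 8: row=2, L[2]='r', prepend. Next row=LF[2]=1
  step 9: row=1, L[1]='t', prepend. Next row=LF[1]=15
  step 10: row=15, L[15]='s', prepend. Next row=LF[15]=13
  step 11: row=13, L[13]='r', prepend. Next row=LF[13]=5
  step 12: row=5, L[5]='r', prepend. Next row=LF[5]=3
  step 13: row=3, L[3]='t', prepend. Next row=LF[3]=16
  step 14: row=16, L[16]='r', prepend. Next row=LF[16]=7
  step 15: row=7, L[7]='s', prepend. Next row=LF[7]=9
  step 16: row=9, L[9]='s', prepend. Next row=LF[9]=10
  step 17: row=10, L[10]='s', prepend. Next row=LF[10]=11
  step 18: row=11, L[11]='s', prepend. Next row=LF[11]=12
  step 19: row=12, L[12]='t', prepend. Next row=LF[12]=18
Reversed output: tssssrtrrstrrrrtrt$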